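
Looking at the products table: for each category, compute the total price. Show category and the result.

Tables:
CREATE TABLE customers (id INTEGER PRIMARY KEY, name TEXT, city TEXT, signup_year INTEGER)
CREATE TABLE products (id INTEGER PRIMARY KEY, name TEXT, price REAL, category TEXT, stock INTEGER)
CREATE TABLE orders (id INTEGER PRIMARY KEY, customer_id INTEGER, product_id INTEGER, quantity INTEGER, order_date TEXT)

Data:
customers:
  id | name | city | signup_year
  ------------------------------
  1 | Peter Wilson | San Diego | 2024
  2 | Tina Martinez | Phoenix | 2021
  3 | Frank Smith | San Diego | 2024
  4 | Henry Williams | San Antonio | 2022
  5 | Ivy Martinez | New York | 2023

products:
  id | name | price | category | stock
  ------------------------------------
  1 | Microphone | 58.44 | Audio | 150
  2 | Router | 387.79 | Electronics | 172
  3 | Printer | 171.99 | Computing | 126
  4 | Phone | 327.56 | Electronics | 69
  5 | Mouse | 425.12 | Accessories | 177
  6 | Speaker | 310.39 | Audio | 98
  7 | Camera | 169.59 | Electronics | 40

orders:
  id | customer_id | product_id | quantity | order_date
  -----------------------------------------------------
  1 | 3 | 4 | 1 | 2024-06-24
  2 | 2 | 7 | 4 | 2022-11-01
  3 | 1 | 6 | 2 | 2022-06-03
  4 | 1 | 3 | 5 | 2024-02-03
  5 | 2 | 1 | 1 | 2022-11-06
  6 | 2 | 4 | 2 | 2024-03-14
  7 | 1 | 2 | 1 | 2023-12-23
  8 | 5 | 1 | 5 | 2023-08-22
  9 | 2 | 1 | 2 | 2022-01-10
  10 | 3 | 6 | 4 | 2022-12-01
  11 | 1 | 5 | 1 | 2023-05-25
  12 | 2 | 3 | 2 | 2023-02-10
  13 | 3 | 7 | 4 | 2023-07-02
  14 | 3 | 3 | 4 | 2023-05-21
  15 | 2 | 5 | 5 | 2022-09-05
SELECT category, SUM(price) AS sum_price FROM products GROUP BY category

Execution result:
category | sum_price
Accessories | 425.12
Audio | 368.83
Computing | 171.99
Electronics | 884.94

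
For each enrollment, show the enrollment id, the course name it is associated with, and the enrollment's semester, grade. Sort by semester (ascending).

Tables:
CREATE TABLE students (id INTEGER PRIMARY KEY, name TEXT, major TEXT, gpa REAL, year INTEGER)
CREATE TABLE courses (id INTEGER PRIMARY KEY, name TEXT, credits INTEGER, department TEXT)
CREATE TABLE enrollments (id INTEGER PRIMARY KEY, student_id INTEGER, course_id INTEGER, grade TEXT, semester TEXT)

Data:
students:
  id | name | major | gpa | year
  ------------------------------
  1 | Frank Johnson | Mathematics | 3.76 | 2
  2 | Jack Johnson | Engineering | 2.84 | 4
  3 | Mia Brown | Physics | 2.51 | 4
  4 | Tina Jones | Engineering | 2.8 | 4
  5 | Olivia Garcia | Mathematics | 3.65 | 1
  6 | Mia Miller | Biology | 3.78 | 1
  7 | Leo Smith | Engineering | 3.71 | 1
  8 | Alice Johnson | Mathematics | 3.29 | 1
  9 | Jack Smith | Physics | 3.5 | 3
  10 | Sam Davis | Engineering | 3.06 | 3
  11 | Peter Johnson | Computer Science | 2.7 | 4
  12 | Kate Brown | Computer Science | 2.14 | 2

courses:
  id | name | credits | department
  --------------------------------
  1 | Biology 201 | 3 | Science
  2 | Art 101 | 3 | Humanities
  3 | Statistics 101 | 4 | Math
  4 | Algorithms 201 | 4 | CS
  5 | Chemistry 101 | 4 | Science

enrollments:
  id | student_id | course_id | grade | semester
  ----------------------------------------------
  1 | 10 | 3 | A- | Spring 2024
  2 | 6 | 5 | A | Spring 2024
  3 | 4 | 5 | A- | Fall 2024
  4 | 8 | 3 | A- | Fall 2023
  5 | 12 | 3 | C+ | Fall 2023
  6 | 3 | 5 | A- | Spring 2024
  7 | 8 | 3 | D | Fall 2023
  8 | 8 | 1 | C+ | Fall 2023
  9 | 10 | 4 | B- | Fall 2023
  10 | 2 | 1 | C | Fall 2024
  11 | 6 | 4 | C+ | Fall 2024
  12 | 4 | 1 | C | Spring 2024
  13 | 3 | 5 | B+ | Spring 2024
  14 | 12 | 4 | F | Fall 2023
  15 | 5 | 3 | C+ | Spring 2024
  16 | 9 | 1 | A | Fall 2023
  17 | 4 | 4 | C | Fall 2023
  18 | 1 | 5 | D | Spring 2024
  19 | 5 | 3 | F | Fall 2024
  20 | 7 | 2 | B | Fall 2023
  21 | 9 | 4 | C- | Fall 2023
SELECT c.id, p.name AS course, c.semester, c.grade FROM enrollments c JOIN courses p ON c.course_id = p.id ORDER BY c.semester ASC

Execution result:
id | course | semester | grade
4 | Statistics 101 | Fall 2023 | A-
5 | Statistics 101 | Fall 2023 | C+
7 | Statistics 101 | Fall 2023 | D
8 | Biology 201 | Fall 2023 | C+
9 | Algorithms 201 | Fall 2023 | B-
14 | Algorithms 201 | Fall 2023 | F
16 | Biology 201 | Fall 2023 | A
17 | Algorithms 201 | Fall 2023 | C
20 | Art 101 | Fall 2023 | B
21 | Algorithms 201 | Fall 2023 | C-
3 | Chemistry 101 | Fall 2024 | A-
10 | Biology 201 | Fall 2024 | C
11 | Algorithms 201 | Fall 2024 | C+
19 | Statistics 101 | Fall 2024 | F
1 | Statistics 101 | Spring 2024 | A-
2 | Chemistry 101 | Spring 2024 | A
6 | Chemistry 101 | Spring 2024 | A-
12 | Biology 201 | Spring 2024 | C
13 | Chemistry 101 | Spring 2024 | B+
15 | Statistics 101 | Spring 2024 | C+
18 | Chemistry 101 | Spring 2024 | D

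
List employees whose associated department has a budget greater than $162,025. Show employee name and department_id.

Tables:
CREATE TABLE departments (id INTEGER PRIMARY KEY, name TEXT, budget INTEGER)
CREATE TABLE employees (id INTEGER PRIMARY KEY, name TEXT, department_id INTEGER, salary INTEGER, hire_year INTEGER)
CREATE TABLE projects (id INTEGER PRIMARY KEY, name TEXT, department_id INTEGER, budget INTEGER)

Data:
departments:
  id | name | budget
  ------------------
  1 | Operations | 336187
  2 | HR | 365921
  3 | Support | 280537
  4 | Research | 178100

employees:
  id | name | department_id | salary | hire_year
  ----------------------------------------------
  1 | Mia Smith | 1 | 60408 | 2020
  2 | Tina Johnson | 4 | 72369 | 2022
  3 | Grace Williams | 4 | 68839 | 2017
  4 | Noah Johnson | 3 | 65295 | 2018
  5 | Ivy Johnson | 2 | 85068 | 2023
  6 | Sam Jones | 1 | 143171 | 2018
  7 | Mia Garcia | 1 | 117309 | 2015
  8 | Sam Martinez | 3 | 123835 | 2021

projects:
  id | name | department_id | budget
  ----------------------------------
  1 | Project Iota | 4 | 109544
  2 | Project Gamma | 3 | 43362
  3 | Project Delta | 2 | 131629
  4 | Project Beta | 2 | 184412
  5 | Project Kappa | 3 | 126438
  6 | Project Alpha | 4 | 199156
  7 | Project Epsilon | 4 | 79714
SELECT name, department_id FROM employees WHERE department_id IN (SELECT id FROM departments WHERE budget > 162025)

Execution result:
name | department_id
Mia Smith | 1
Tina Johnson | 4
Grace Williams | 4
Noah Johnson | 3
Ivy Johnson | 2
Sam Jones | 1
Mia Garcia | 1
Sam Martinez | 3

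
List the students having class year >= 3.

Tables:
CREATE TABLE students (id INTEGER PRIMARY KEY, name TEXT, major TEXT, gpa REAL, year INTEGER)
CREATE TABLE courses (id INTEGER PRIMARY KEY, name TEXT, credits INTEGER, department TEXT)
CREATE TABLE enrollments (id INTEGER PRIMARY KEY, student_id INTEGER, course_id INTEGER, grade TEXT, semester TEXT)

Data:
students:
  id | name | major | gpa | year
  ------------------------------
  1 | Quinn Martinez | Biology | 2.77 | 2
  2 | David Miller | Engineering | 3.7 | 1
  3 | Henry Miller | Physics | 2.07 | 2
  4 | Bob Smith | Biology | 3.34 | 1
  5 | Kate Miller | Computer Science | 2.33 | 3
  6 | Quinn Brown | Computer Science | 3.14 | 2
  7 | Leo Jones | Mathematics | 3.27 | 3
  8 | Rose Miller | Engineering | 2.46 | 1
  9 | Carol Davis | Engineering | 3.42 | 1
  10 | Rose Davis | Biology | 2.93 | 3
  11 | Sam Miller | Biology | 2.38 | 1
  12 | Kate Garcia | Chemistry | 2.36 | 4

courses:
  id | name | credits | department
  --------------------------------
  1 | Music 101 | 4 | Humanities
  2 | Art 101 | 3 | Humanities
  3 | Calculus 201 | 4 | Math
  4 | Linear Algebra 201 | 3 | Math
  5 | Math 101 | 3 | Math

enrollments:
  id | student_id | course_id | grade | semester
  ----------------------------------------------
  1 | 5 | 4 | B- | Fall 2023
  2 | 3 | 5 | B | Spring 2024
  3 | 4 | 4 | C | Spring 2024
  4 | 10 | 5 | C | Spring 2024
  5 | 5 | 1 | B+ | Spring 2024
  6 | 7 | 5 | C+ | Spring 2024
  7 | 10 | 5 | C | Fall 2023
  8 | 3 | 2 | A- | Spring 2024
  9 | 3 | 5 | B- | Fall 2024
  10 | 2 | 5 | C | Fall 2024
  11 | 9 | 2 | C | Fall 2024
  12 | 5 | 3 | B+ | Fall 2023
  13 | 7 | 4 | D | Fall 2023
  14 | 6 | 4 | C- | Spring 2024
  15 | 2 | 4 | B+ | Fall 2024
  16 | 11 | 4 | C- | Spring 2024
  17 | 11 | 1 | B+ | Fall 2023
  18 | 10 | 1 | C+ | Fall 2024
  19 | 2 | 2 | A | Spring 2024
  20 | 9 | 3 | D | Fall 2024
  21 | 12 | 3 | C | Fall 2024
SELECT name, year FROM students WHERE year >= 3

Execution result:
name | year
Kate Miller | 3
Leo Jones | 3
Rose Davis | 3
Kate Garcia | 4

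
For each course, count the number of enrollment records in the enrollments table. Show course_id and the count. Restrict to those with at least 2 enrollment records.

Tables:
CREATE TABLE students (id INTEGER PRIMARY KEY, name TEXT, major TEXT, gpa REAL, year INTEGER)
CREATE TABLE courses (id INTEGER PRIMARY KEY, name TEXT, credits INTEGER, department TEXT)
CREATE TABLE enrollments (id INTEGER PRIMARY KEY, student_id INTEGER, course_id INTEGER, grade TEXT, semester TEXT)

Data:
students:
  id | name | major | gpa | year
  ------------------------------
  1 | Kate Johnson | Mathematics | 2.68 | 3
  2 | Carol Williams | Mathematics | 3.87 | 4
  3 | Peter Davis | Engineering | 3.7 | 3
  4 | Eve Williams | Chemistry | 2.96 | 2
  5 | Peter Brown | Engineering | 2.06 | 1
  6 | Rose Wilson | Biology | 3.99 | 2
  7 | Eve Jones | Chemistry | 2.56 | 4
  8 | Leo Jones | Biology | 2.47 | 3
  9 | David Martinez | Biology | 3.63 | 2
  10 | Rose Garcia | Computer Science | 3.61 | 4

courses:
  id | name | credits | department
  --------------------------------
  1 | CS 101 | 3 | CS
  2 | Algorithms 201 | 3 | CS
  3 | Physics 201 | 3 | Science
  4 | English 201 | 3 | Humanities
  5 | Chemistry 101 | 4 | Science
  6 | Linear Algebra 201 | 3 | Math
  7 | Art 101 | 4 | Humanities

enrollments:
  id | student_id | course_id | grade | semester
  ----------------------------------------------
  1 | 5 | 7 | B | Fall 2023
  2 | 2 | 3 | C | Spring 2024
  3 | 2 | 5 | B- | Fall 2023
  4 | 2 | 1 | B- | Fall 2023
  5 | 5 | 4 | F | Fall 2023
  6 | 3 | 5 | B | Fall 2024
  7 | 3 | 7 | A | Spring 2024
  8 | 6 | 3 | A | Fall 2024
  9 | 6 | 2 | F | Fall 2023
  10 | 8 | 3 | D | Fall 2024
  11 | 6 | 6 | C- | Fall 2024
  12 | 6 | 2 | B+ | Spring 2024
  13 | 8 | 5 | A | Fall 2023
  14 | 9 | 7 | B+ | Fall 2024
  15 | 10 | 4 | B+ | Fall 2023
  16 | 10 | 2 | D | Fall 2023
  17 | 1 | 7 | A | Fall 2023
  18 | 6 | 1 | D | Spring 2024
SELECT course_id, COUNT(*) AS enrollment_count FROM enrollments GROUP BY course_id HAVING COUNT(*) >= 2

Execution result:
course_id | enrollment_count
1 | 2
2 | 3
3 | 3
4 | 2
5 | 3
7 | 4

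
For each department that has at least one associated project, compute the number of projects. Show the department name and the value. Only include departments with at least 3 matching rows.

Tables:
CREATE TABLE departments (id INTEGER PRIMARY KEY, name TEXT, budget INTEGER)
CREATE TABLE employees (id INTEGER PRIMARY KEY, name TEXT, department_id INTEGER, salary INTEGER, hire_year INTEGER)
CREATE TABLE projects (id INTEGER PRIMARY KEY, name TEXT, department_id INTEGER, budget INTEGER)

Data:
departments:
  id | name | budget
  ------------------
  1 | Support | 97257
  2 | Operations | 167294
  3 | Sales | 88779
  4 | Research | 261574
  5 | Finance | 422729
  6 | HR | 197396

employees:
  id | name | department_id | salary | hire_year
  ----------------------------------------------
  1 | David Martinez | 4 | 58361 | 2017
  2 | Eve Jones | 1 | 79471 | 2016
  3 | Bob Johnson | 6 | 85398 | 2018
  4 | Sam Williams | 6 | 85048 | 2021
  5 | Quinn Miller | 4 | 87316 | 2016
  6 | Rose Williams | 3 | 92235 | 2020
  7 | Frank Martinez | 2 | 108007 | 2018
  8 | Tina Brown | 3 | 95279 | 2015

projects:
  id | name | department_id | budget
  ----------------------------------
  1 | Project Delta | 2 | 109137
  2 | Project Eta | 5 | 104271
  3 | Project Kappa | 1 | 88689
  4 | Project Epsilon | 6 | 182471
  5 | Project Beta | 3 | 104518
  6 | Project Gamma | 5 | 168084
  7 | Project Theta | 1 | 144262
SELECT p.name, COUNT(*) AS n FROM projects c JOIN departments p ON c.department_id = p.id GROUP BY p.id, p.name HAVING COUNT(*) >= 3

Execution result:
(no rows)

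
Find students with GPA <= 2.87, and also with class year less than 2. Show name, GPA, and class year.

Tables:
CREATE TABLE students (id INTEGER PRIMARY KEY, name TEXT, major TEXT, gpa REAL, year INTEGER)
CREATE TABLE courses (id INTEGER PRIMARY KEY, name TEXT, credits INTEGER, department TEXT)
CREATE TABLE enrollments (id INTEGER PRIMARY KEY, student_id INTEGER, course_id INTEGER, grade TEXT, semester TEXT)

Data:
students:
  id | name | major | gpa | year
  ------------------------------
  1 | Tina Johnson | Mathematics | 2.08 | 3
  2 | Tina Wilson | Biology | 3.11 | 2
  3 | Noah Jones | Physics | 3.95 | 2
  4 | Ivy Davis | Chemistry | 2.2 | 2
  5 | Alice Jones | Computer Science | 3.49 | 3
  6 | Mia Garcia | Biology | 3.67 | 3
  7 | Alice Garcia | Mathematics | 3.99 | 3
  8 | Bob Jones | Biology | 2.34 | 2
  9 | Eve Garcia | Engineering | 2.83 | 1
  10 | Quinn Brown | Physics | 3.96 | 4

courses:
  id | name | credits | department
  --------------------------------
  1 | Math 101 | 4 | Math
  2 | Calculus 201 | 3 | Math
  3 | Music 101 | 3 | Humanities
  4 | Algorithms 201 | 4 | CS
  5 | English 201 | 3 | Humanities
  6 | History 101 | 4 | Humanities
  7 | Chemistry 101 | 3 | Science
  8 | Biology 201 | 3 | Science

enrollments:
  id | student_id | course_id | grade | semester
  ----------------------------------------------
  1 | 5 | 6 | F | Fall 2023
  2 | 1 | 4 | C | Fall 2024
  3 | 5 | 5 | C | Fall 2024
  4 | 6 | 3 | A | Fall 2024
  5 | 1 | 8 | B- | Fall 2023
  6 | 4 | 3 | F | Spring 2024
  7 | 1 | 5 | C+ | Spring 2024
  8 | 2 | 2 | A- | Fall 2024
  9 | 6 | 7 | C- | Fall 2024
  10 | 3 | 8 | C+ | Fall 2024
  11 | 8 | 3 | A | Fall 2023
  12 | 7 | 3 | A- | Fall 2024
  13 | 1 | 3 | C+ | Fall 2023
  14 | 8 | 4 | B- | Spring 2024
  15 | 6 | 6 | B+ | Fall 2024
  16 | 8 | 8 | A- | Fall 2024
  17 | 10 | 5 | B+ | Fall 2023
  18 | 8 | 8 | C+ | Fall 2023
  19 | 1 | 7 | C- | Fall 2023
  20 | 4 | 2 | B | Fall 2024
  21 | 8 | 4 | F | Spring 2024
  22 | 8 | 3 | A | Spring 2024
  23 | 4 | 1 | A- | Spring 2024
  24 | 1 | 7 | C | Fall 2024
SELECT name, gpa, year FROM students WHERE gpa <= 2.87 AND year < 2

Execution result:
name | gpa | year
Eve Garcia | 2.83 | 1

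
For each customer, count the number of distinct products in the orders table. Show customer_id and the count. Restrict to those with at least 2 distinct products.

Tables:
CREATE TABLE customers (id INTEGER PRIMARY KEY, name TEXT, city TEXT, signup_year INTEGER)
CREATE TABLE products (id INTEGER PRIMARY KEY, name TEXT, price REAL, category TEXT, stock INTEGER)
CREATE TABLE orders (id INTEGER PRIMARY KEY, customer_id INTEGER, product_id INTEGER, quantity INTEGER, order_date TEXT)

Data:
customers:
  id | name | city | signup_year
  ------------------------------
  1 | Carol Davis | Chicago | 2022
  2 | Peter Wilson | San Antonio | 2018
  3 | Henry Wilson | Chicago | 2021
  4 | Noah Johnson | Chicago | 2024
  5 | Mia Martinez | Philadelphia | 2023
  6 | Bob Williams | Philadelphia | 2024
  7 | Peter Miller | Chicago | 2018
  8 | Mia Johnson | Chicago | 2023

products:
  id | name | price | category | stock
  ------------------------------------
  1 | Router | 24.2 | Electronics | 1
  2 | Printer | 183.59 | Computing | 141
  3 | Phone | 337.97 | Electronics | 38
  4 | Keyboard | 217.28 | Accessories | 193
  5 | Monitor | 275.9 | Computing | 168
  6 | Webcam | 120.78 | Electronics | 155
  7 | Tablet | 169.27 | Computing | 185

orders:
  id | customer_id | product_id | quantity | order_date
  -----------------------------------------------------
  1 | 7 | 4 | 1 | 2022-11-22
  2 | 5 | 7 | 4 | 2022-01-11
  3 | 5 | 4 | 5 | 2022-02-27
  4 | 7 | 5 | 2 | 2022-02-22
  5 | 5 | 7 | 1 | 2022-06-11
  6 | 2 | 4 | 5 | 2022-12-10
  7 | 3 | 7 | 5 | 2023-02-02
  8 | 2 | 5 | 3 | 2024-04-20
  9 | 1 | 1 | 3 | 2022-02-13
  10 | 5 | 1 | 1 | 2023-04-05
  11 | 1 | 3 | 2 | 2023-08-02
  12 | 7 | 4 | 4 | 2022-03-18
SELECT customer_id, COUNT(DISTINCT product_id) AS distinct_product_count FROM orders GROUP BY customer_id HAVING COUNT(DISTINCT product_id) >= 2

Execution result:
customer_id | distinct_product_count
1 | 2
2 | 2
5 | 3
7 | 2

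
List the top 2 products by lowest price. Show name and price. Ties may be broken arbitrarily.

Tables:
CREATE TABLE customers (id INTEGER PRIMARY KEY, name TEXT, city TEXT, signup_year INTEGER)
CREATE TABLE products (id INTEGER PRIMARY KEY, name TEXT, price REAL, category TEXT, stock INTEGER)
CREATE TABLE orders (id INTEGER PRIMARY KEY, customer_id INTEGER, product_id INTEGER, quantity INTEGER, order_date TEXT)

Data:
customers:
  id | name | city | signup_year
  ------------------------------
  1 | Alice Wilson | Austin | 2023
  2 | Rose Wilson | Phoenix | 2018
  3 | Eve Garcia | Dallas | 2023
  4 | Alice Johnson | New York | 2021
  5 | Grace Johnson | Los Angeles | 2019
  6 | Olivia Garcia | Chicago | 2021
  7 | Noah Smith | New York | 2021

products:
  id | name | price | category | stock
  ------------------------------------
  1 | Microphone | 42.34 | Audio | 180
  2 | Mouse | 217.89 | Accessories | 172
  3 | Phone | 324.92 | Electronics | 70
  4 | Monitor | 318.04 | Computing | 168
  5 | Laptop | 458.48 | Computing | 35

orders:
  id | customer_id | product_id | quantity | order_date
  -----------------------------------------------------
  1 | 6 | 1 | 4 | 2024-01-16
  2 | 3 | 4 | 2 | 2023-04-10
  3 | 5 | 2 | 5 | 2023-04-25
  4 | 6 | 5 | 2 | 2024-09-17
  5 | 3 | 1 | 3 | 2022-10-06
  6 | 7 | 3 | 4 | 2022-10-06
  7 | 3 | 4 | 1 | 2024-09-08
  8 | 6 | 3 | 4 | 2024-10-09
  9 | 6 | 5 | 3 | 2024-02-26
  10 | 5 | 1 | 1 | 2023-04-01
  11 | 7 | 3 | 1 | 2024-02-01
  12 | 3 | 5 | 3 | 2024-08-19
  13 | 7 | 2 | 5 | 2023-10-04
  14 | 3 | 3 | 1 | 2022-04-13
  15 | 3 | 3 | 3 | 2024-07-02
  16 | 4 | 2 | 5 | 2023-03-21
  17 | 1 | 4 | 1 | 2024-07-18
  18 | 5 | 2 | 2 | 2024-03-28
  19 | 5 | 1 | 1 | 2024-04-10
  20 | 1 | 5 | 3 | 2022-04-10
SELECT name, price FROM products ORDER BY price ASC LIMIT 2

Execution result:
name | price
Microphone | 42.34
Mouse | 217.89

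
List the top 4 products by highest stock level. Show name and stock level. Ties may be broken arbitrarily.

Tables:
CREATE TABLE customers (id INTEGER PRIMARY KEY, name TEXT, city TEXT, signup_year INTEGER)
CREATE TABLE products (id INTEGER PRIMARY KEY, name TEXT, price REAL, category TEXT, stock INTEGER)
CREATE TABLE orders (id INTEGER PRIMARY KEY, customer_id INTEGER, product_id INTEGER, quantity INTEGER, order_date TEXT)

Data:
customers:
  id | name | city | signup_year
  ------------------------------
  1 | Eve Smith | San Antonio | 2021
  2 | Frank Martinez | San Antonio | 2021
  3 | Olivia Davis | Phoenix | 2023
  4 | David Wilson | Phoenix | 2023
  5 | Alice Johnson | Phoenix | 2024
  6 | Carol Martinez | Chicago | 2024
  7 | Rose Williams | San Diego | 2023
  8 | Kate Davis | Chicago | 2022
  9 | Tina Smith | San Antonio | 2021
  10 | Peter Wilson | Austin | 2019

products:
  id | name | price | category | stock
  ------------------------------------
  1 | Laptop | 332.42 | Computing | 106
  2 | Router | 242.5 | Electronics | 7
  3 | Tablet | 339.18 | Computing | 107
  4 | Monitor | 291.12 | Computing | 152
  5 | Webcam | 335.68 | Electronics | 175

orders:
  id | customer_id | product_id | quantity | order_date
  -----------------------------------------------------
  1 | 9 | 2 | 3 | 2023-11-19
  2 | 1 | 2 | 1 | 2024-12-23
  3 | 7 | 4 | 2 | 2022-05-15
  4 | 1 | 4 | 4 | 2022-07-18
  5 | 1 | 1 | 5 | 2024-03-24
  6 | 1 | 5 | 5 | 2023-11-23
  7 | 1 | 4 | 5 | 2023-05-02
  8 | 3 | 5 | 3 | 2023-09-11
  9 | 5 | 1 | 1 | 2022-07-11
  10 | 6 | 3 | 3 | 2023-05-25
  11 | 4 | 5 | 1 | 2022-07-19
SELECT name, stock FROM products ORDER BY stock DESC LIMIT 4

Execution result:
name | stock
Webcam | 175
Monitor | 152
Tablet | 107
Laptop | 106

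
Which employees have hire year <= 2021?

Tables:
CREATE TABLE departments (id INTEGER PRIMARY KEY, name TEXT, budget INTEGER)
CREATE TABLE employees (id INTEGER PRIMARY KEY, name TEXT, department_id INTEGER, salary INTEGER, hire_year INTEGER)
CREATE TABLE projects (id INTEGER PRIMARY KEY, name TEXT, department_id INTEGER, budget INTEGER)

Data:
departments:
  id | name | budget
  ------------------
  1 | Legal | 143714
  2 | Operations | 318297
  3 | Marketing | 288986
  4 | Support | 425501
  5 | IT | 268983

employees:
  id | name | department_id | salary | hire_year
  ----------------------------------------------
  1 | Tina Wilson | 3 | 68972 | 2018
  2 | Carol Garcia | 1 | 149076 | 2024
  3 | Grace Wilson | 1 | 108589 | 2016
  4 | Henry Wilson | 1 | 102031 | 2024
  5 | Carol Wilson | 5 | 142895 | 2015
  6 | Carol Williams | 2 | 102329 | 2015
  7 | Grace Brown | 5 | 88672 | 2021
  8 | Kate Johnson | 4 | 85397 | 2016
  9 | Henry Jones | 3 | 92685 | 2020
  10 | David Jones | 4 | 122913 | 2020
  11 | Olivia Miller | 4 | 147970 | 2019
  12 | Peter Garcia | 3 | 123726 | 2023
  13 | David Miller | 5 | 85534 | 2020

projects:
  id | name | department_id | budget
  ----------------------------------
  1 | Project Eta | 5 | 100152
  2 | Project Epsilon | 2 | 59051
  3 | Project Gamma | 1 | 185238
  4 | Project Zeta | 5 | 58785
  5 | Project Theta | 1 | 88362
SELECT name, hire_year FROM employees WHERE hire_year <= 2021

Execution result:
name | hire_year
Tina Wilson | 2018
Grace Wilson | 2016
Carol Wilson | 2015
Carol Williams | 2015
Grace Brown | 2021
Kate Johnson | 2016
Henry Jones | 2020
David Jones | 2020
Olivia Miller | 2019
David Miller | 2020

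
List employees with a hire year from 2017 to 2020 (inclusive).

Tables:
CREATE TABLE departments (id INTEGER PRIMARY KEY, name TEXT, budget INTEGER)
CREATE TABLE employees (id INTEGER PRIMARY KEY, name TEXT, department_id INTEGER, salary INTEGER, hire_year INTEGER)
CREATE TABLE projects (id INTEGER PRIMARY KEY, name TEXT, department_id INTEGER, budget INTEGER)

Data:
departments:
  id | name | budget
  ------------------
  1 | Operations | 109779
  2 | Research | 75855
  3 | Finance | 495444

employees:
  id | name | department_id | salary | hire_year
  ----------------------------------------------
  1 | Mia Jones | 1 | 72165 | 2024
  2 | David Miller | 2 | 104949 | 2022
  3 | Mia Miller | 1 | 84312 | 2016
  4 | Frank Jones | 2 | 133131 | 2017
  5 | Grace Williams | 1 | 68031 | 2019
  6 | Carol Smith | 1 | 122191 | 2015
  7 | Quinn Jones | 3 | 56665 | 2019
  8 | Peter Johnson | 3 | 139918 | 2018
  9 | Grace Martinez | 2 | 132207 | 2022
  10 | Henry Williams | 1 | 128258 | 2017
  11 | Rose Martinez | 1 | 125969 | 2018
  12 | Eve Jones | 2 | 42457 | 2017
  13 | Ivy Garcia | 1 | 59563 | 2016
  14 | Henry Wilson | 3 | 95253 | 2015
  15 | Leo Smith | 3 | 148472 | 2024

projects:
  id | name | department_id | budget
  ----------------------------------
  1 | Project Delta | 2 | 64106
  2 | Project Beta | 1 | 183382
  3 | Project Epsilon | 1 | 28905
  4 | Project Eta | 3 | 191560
SELECT name, hire_year FROM employees WHERE hire_year BETWEEN 2017 AND 2020

Execution result:
name | hire_year
Frank Jones | 2017
Grace Williams | 2019
Quinn Jones | 2019
Peter Johnson | 2018
Henry Williams | 2017
Rose Martinez | 2018
Eve Jones | 2017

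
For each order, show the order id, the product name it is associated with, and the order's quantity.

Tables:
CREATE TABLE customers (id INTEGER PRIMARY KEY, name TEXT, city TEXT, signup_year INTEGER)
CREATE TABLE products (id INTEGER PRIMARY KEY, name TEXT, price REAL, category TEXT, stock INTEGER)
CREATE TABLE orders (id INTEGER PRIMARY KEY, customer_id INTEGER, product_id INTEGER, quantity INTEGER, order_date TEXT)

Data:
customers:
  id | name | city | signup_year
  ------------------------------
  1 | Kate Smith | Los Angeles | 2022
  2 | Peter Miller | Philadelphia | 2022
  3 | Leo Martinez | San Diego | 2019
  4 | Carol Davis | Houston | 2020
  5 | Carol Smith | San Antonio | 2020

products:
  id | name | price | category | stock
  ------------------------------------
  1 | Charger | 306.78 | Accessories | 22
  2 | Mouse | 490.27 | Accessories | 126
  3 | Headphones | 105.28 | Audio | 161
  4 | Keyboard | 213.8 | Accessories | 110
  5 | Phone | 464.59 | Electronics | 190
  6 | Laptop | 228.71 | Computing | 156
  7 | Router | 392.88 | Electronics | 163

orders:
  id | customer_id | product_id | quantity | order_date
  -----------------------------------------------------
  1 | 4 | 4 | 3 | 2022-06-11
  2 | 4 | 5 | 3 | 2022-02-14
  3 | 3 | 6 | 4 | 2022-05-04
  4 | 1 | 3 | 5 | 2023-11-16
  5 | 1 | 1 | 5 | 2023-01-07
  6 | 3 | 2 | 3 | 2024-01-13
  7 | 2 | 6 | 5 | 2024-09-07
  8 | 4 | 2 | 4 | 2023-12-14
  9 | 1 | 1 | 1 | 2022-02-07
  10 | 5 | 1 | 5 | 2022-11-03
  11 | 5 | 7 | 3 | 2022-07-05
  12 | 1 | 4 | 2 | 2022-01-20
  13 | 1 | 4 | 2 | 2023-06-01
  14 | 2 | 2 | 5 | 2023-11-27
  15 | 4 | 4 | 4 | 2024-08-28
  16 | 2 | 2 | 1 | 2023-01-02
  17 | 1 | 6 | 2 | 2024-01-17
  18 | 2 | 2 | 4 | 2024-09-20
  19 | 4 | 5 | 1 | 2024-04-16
SELECT c.id, p.name AS product, c.quantity FROM orders c JOIN products p ON c.product_id = p.id

Execution result:
id | product | quantity
1 | Keyboard | 3
2 | Phone | 3
3 | Laptop | 4
4 | Headphones | 5
5 | Charger | 5
6 | Mouse | 3
7 | Laptop | 5
8 | Mouse | 4
9 | Charger | 1
10 | Charger | 5
11 | Router | 3
12 | Keyboard | 2
13 | Keyboard | 2
14 | Mouse | 5
15 | Keyboard | 4
16 | Mouse | 1
17 | Laptop | 2
18 | Mouse | 4
19 | Phone | 1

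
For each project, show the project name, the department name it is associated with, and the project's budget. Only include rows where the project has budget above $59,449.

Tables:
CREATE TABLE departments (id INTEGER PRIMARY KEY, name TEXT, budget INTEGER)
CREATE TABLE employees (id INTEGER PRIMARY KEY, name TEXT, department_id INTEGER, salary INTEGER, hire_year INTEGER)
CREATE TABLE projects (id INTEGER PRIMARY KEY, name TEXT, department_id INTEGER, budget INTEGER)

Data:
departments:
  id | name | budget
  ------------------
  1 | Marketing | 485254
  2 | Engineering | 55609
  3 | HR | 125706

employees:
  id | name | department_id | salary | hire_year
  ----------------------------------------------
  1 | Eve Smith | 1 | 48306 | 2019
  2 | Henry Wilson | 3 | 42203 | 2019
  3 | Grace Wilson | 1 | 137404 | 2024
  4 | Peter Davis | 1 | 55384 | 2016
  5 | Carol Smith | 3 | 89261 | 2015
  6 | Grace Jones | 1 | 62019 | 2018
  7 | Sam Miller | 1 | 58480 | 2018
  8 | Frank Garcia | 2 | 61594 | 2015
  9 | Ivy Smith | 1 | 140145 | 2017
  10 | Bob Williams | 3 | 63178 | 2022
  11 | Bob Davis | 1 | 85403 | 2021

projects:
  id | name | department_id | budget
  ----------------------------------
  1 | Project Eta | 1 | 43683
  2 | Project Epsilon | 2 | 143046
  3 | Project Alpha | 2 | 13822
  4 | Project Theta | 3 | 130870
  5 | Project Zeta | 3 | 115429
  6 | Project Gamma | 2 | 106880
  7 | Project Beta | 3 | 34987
SELECT c.name, p.name AS department, c.budget FROM projects c JOIN departments p ON c.department_id = p.id WHERE c.budget > 59449

Execution result:
name | department | budget
Project Epsilon | Engineering | 143046
Project Theta | HR | 130870
Project Zeta | HR | 115429
Project Gamma | Engineering | 106880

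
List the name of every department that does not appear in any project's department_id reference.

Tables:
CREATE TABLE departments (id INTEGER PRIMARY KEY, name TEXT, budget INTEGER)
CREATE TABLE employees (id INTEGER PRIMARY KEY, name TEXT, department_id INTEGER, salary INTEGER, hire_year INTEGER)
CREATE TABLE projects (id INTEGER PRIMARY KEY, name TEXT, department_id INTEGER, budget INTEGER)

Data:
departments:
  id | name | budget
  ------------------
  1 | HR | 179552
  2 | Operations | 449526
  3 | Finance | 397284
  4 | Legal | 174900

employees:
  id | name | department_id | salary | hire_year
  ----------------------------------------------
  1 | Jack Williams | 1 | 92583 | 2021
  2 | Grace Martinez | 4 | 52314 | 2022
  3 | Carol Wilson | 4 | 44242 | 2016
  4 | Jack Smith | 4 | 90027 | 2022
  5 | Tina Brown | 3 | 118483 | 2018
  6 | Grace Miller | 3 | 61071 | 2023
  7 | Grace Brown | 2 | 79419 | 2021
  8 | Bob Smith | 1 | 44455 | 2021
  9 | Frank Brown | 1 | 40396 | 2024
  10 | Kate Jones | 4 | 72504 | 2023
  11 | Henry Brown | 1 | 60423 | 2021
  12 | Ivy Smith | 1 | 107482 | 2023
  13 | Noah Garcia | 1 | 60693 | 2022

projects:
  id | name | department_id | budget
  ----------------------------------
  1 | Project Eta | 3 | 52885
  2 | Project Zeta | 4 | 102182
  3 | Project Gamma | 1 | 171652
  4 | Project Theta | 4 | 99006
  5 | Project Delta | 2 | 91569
SELECT p.name FROM departments p LEFT JOIN projects c ON c.department_id = p.id WHERE c.id IS NULL

Execution result:
(no rows)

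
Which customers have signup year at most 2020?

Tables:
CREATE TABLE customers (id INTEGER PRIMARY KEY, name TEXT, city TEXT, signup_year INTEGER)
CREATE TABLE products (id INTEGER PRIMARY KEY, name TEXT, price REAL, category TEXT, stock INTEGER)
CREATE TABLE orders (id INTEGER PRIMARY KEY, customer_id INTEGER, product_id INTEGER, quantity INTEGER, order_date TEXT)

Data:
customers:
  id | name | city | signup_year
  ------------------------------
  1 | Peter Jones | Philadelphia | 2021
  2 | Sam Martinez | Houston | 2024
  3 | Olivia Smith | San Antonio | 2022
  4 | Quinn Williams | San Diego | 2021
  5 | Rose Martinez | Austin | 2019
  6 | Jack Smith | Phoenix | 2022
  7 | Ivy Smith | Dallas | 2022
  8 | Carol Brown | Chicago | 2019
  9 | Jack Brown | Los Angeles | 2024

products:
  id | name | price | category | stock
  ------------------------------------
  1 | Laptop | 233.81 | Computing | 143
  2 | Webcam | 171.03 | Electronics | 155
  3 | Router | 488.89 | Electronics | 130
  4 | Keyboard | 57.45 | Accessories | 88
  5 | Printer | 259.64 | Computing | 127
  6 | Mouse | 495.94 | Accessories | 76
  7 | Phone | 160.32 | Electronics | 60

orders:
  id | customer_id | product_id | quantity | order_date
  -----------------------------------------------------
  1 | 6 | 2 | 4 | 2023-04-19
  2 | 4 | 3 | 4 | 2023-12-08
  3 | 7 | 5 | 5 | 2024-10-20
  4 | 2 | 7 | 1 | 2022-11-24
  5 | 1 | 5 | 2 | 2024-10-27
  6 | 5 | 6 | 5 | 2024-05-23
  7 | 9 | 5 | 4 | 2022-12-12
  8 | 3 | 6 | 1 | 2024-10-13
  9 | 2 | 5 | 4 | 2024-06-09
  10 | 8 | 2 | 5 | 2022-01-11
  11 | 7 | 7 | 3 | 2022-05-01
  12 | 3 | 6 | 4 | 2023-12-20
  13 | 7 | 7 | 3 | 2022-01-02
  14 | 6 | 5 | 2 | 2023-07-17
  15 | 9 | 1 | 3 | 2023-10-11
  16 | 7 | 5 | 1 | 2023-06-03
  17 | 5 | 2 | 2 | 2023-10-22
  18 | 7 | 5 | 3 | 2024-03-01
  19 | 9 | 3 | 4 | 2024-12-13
SELECT name, signup_year FROM customers WHERE signup_year <= 2020

Execution result:
name | signup_year
Rose Martinez | 2019
Carol Brown | 2019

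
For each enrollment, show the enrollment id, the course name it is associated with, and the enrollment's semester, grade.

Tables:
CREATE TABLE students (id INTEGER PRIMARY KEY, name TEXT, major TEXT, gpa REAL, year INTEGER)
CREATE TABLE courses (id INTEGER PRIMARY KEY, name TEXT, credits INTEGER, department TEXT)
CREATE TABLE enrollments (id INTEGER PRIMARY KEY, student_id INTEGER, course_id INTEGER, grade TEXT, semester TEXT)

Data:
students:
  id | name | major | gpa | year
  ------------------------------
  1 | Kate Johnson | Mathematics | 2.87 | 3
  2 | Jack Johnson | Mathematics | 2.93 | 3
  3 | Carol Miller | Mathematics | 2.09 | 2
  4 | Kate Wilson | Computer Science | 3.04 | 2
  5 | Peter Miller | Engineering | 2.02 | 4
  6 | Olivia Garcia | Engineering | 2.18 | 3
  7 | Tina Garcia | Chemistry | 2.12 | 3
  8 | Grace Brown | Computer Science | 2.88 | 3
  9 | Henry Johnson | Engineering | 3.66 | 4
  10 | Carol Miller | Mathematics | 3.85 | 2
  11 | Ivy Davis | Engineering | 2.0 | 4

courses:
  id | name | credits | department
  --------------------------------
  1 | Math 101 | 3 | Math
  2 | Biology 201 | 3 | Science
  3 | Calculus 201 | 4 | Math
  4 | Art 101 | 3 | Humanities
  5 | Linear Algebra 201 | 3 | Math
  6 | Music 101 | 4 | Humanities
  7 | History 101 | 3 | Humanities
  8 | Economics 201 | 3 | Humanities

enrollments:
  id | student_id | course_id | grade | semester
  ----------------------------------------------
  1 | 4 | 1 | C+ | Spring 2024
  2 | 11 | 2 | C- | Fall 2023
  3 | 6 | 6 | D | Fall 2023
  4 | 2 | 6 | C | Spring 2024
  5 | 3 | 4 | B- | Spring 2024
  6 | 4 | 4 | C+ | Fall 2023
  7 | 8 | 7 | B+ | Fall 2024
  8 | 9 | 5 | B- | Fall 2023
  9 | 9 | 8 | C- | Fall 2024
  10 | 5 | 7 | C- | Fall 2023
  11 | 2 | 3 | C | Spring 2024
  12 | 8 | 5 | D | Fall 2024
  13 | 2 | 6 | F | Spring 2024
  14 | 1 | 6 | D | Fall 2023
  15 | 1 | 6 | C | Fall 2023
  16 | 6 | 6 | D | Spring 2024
SELECT c.id, p.name AS course, c.semester, c.grade FROM enrollments c JOIN courses p ON c.course_id = p.id

Execution result:
id | course | semester | grade
1 | Math 101 | Spring 2024 | C+
2 | Biology 201 | Fall 2023 | C-
3 | Music 101 | Fall 2023 | D
4 | Music 101 | Spring 2024 | C
5 | Art 101 | Spring 2024 | B-
6 | Art 101 | Fall 2023 | C+
7 | History 101 | Fall 2024 | B+
8 | Linear Algebra 201 | Fall 2023 | B-
9 | Economics 201 | Fall 2024 | C-
10 | History 101 | Fall 2023 | C-
11 | Calculus 201 | Spring 2024 | C
12 | Linear Algebra 201 | Fall 2024 | D
13 | Music 101 | Spring 2024 | F
14 | Music 101 | Fall 2023 | D
15 | Music 101 | Fall 2023 | C
16 | Music 101 | Spring 2024 | D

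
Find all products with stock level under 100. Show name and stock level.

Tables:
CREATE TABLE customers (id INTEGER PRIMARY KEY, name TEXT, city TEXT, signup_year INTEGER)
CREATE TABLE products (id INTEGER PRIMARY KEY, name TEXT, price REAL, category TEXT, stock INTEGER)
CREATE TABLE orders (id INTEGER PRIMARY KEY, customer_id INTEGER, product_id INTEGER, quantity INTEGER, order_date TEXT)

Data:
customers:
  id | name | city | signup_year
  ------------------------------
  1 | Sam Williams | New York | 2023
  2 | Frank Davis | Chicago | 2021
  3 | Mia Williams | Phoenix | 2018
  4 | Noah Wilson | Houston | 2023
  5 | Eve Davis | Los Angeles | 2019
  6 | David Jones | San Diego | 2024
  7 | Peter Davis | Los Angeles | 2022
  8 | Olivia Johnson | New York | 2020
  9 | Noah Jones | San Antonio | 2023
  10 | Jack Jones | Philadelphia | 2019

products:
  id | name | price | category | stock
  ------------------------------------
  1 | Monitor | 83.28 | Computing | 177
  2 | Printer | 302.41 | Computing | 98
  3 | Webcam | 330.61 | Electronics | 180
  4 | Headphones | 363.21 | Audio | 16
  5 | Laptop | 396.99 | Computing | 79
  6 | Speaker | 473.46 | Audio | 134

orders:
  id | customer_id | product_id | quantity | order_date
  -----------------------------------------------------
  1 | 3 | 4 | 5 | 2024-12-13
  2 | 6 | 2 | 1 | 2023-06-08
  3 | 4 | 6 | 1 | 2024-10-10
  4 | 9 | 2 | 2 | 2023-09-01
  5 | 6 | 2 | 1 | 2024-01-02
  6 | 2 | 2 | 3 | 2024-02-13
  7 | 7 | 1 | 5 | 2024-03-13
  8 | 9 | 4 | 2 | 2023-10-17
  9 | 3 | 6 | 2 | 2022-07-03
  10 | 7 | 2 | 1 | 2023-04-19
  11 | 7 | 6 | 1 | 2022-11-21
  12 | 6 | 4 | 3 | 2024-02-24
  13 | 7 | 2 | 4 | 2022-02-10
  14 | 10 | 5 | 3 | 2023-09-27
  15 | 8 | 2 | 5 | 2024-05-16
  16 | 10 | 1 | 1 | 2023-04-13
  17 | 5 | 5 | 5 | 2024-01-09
SELECT name, stock FROM products WHERE stock < 100

Execution result:
name | stock
Printer | 98
Headphones | 16
Laptop | 79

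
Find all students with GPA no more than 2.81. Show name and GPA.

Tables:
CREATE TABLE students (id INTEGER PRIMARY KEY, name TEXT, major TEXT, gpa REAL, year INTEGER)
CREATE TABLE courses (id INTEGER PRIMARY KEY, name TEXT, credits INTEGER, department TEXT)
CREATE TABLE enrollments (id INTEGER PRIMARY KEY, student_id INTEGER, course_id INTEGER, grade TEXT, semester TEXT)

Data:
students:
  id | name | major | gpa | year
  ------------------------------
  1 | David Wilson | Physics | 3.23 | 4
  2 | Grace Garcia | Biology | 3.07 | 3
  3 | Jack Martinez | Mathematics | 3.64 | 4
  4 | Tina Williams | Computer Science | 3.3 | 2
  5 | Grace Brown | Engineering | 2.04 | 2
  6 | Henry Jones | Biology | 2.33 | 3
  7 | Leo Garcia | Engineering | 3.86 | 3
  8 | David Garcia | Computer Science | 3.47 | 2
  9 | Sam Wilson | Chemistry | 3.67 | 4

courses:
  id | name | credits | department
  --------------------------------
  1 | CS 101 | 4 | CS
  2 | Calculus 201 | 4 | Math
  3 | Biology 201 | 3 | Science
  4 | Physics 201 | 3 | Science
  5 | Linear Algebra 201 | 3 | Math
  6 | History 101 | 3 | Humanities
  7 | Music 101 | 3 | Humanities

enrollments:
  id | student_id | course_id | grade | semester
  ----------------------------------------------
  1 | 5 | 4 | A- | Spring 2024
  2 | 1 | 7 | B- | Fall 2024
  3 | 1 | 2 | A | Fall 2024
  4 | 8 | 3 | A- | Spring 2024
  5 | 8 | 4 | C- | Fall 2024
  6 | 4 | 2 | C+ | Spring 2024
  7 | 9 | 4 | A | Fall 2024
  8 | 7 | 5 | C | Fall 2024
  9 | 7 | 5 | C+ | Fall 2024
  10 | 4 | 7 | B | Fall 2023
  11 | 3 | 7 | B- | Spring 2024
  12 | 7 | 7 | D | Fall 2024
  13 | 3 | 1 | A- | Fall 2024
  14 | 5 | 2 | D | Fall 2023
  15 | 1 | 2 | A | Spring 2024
SELECT name, gpa FROM students WHERE gpa <= 2.81

Execution result:
name | gpa
Grace Brown | 2.04
Henry Jones | 2.33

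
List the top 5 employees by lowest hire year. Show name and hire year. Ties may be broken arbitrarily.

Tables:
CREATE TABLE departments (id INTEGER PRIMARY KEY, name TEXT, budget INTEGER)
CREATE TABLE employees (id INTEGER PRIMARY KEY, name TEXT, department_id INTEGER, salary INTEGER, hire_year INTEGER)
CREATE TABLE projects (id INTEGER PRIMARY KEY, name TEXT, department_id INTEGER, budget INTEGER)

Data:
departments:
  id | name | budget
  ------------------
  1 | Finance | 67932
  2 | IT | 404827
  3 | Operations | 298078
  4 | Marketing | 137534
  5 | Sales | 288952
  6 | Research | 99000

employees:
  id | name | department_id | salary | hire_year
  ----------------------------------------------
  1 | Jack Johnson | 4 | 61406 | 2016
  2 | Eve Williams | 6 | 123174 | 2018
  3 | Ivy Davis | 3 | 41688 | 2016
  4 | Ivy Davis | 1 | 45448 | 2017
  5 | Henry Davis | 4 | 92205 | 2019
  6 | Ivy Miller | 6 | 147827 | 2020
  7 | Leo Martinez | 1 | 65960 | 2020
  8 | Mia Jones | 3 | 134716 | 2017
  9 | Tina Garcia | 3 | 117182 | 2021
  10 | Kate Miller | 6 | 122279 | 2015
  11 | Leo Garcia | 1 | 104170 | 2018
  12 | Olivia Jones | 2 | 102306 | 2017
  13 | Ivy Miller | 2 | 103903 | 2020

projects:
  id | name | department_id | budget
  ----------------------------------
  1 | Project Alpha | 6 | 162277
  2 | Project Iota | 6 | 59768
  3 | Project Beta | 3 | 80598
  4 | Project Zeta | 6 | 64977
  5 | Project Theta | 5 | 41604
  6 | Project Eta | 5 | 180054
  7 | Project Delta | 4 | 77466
SELECT name, hire_year FROM employees ORDER BY hire_year ASC LIMIT 5

Execution result:
name | hire_year
Kate Miller | 2015
Jack Johnson | 2016
Ivy Davis | 2016
Ivy Davis | 2017
Mia Jones | 2017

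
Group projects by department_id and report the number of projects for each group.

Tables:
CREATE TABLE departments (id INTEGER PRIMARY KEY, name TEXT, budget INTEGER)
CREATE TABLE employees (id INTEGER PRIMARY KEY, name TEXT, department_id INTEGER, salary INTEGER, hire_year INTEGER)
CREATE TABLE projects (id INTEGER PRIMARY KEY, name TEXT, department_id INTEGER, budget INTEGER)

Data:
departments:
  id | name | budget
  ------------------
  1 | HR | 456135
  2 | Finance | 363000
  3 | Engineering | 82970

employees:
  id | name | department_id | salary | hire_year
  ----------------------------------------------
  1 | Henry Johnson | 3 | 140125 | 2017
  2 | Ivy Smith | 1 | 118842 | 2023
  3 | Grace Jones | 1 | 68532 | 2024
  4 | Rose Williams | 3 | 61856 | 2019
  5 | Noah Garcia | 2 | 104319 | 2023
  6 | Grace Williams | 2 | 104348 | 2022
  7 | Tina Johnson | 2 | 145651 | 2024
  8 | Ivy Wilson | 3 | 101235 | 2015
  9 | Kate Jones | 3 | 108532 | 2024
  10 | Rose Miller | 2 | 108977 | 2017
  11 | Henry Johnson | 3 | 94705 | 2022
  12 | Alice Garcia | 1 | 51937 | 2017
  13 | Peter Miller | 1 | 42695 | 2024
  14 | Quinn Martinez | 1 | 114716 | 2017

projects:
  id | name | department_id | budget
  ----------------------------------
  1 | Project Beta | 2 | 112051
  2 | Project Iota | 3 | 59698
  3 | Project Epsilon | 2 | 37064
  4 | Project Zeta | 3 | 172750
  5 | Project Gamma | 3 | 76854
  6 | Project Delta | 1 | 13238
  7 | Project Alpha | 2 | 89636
SELECT department_id, COUNT(*) AS n FROM projects GROUP BY department_id

Execution result:
department_id | n
1 | 1
2 | 3
3 | 3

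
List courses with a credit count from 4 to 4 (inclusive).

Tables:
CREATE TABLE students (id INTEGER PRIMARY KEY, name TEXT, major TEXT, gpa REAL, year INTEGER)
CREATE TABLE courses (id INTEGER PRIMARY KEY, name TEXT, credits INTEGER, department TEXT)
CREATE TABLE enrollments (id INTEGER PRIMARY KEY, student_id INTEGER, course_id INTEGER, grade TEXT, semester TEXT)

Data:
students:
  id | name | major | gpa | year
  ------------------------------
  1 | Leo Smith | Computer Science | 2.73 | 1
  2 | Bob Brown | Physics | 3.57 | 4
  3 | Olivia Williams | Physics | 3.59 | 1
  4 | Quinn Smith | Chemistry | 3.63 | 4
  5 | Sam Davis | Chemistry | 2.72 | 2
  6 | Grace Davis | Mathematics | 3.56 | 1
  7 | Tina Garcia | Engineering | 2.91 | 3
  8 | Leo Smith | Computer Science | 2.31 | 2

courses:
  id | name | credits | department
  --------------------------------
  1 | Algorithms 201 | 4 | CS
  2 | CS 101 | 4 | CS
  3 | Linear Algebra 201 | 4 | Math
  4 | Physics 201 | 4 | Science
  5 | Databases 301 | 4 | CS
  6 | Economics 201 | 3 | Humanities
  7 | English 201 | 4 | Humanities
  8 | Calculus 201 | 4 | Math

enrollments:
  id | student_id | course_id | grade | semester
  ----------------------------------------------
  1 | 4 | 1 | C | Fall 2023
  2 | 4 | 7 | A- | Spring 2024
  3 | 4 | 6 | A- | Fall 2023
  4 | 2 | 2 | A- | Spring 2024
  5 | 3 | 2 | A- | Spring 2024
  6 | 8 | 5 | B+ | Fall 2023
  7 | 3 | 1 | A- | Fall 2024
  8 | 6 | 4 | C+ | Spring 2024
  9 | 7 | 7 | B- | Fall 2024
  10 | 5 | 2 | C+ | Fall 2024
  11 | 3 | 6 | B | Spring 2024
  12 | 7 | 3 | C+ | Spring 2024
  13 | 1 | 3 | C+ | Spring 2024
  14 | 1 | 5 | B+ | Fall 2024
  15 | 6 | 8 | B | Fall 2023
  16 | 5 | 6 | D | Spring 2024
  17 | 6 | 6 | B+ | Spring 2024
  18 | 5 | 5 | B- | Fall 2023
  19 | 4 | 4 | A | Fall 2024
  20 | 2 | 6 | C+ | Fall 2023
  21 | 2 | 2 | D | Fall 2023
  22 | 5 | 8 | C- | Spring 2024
SELECT name, credits FROM courses WHERE credits BETWEEN 4 AND 4

Execution result:
name | credits
Algorithms 201 | 4
CS 101 | 4
Linear Algebra 201 | 4
Physics 201 | 4
Databases 301 | 4
English 201 | 4
Calculus 201 | 4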